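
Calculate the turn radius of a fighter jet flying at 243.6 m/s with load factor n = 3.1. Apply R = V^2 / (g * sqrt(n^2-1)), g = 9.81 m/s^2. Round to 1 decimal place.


Step 1: V^2 = 243.6^2 = 59340.96
Step 2: n^2 - 1 = 3.1^2 - 1 = 8.61
Step 3: sqrt(8.61) = 2.93428
Step 4: R = 59340.96 / (9.81 * 2.93428) = 2061.5 m

2061.5


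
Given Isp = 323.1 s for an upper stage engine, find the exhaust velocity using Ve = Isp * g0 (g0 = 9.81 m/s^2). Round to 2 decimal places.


Step 1: Ve = Isp * g0 = 323.1 * 9.81
Step 2: Ve = 3169.61 m/s

3169.61


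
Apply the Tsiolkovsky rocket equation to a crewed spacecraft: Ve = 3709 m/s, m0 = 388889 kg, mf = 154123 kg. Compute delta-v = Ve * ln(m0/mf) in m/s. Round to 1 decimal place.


Step 1: Mass ratio m0/mf = 388889 / 154123 = 2.523238
Step 2: ln(2.523238) = 0.925543
Step 3: delta-v = 3709 * 0.925543 = 3432.8 m/s

3432.8


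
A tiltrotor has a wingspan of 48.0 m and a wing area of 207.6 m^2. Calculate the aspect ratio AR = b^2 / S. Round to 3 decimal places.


Step 1: b^2 = 48.0^2 = 2304.0
Step 2: AR = 2304.0 / 207.6 = 11.098

11.098


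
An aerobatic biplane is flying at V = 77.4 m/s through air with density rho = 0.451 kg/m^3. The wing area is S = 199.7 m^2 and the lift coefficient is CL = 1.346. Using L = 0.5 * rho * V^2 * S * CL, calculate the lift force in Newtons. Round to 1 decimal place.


Step 1: Calculate dynamic pressure q = 0.5 * 0.451 * 77.4^2 = 0.5 * 0.451 * 5990.76 = 1350.9164 Pa
Step 2: Multiply by wing area and lift coefficient: L = 1350.9164 * 199.7 * 1.346
Step 3: L = 269778.0011 * 1.346 = 363121.2 N

363121.2


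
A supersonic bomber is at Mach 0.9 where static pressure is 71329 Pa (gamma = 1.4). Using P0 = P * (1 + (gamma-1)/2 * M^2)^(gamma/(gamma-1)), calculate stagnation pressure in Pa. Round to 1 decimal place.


Step 1: (gamma-1)/2 * M^2 = 0.2 * 0.81 = 0.162
Step 2: 1 + 0.162 = 1.162
Step 3: Exponent gamma/(gamma-1) = 3.5
Step 4: P0 = 71329 * 1.162^3.5 = 120639.0 Pa

120639.0


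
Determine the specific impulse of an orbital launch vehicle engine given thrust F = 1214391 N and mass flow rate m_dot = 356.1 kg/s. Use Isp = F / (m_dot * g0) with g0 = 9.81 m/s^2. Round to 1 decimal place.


Step 1: m_dot * g0 = 356.1 * 9.81 = 3493.34
Step 2: Isp = 1214391 / 3493.34 = 347.6 s

347.6


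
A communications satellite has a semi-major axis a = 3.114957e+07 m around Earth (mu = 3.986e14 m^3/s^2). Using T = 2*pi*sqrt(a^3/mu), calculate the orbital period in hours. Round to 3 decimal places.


Step 1: a^3 / mu = 3.022429e+22 / 3.986e14 = 7.582613e+07
Step 2: sqrt(7.582613e+07) = 8707.8199 s
Step 3: T = 2*pi * 8707.8199 = 54712.85 s
Step 4: T in hours = 54712.85 / 3600 = 15.198 hours

15.198


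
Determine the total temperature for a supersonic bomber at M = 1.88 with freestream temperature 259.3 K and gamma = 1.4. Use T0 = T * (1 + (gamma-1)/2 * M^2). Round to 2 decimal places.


Step 1: (gamma-1)/2 = 0.2
Step 2: M^2 = 3.5344
Step 3: 1 + 0.2 * 3.5344 = 1.70688
Step 4: T0 = 259.3 * 1.70688 = 442.59 K

442.59


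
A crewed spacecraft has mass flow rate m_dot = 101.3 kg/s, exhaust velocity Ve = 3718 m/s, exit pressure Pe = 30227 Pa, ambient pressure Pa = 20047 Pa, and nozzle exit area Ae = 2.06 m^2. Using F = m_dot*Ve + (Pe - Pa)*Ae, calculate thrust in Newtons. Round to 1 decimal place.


Step 1: Momentum thrust = m_dot * Ve = 101.3 * 3718 = 376633.4 N
Step 2: Pressure thrust = (Pe - Pa) * Ae = (30227 - 20047) * 2.06 = 20970.80 N
Step 3: Total thrust F = 376633.4 + 20970.80 = 397604.2 N

397604.2


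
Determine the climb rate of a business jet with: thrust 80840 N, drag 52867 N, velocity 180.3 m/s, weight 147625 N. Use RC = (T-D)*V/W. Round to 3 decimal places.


Step 1: Excess thrust = T - D = 80840 - 52867 = 27973 N
Step 2: Excess power = 27973 * 180.3 = 5043531.9 W
Step 3: RC = 5043531.9 / 147625 = 34.164 m/s

34.164


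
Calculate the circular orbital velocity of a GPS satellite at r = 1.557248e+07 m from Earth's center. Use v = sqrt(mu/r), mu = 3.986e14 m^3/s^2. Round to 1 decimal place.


Step 1: mu / r = 3.986e14 / 1.557248e+07 = 25596436.7911
Step 2: v = sqrt(25596436.7911) = 5059.3 m/s

5059.3


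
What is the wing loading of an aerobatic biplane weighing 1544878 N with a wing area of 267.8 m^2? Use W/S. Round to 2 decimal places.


Step 1: Wing loading = W / S = 1544878 / 267.8
Step 2: Wing loading = 5768.78 N/m^2

5768.78


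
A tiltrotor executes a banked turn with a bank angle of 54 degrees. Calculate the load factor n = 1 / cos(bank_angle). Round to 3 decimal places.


Step 1: Convert 54 degrees to radians = 0.942478
Step 2: cos(54 deg) = 0.587785
Step 3: n = 1 / 0.587785 = 1.701

1.701


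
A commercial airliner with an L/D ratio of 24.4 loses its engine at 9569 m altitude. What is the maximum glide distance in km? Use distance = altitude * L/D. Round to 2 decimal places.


Step 1: Glide distance = altitude * L/D = 9569 * 24.4 = 233483.6 m
Step 2: Convert to km: 233483.6 / 1000 = 233.48 km

233.48


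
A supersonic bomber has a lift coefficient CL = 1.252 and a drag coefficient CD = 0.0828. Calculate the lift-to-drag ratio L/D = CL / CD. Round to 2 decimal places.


Step 1: L/D = CL / CD = 1.252 / 0.0828
Step 2: L/D = 15.12

15.12


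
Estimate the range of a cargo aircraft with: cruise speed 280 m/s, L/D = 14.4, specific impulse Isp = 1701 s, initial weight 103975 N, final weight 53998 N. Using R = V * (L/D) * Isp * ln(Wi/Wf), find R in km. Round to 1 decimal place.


Step 1: Coefficient = V * (L/D) * Isp = 280 * 14.4 * 1701 = 6858432.0 m
Step 2: Wi/Wf = 103975 / 53998 = 1.925534
Step 3: ln(1.925534) = 0.655203
Step 4: R = 6858432.0 * 0.655203 = 4493668.5 m = 4493.7 km

4493.7


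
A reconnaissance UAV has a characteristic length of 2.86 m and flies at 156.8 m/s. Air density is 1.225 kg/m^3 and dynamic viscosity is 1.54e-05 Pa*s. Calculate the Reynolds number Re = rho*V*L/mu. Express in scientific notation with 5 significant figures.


Step 1: Numerator = rho * V * L = 1.225 * 156.8 * 2.86 = 549.3488
Step 2: Re = 549.3488 / 1.54e-05
Step 3: Re = 3.5672e+07

3.5672e+07


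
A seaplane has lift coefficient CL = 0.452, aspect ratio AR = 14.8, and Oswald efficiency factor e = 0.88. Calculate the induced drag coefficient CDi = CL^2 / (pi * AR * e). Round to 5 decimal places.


Step 1: CL^2 = 0.452^2 = 0.204304
Step 2: pi * AR * e = 3.14159 * 14.8 * 0.88 = 40.916103
Step 3: CDi = 0.204304 / 40.916103 = 0.00499

0.00499


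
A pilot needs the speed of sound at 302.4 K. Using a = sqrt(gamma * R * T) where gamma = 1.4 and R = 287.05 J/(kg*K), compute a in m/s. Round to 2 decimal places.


Step 1: gamma * R * T = 1.4 * 287.05 * 302.4 = 121525.488
Step 2: a = sqrt(121525.488) = 348.61 m/s

348.61


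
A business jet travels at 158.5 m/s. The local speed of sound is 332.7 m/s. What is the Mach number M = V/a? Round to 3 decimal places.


Step 1: M = V / a = 158.5 / 332.7
Step 2: M = 0.476

0.476


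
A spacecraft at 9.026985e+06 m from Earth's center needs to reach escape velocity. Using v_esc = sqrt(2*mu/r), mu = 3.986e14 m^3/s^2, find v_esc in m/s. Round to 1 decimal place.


Step 1: 2*mu/r = 2 * 3.986e14 / 9.026985e+06 = 88312986.0081
Step 2: v_esc = sqrt(88312986.0081) = 9397.5 m/s

9397.5


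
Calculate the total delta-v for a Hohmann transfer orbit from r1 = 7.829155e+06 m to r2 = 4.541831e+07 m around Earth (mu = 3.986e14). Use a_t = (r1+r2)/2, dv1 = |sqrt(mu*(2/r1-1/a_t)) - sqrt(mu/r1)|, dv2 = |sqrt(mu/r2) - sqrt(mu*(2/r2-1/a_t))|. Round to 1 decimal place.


Step 1: Transfer semi-major axis a_t = (7.829155e+06 + 4.541831e+07) / 2 = 2.662373e+07 m
Step 2: v1 (circular at r1) = sqrt(mu/r1) = 7135.28 m/s
Step 3: v_t1 = sqrt(mu*(2/r1 - 1/a_t)) = 9319.49 m/s
Step 4: dv1 = |9319.49 - 7135.28| = 2184.21 m/s
Step 5: v2 (circular at r2) = 2962.46 m/s, v_t2 = 1606.48 m/s
Step 6: dv2 = |2962.46 - 1606.48| = 1355.98 m/s
Step 7: Total delta-v = 2184.21 + 1355.98 = 3540.2 m/s

3540.2


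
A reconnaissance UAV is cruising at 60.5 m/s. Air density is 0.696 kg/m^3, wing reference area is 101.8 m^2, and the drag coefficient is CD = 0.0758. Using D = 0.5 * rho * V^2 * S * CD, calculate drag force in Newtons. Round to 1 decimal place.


Step 1: Dynamic pressure q = 0.5 * 0.696 * 60.5^2 = 1273.767 Pa
Step 2: Drag D = q * S * CD = 1273.767 * 101.8 * 0.0758
Step 3: D = 9828.9 N

9828.9


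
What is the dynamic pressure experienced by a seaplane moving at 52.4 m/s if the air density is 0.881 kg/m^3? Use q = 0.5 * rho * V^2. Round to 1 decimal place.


Step 1: V^2 = 52.4^2 = 2745.76
Step 2: q = 0.5 * 0.881 * 2745.76
Step 3: q = 1209.5 Pa

1209.5


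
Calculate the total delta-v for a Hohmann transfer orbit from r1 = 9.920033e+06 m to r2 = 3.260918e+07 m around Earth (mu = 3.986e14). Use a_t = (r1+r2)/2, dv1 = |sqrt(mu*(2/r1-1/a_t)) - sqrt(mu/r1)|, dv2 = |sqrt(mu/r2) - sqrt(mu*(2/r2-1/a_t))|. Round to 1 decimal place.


Step 1: Transfer semi-major axis a_t = (9.920033e+06 + 3.260918e+07) / 2 = 2.126461e+07 m
Step 2: v1 (circular at r1) = sqrt(mu/r1) = 6338.87 m/s
Step 3: v_t1 = sqrt(mu*(2/r1 - 1/a_t)) = 7849.71 m/s
Step 4: dv1 = |7849.71 - 6338.87| = 1510.83 m/s
Step 5: v2 (circular at r2) = 3496.22 m/s, v_t2 = 2387.96 m/s
Step 6: dv2 = |3496.22 - 2387.96| = 1108.26 m/s
Step 7: Total delta-v = 1510.83 + 1108.26 = 2619.1 m/s

2619.1


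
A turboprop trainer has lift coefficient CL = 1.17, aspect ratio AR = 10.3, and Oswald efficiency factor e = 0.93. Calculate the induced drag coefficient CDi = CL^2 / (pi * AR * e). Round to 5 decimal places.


Step 1: CL^2 = 1.17^2 = 1.3689
Step 2: pi * AR * e = 3.14159 * 10.3 * 0.93 = 30.093316
Step 3: CDi = 1.3689 / 30.093316 = 0.04549

0.04549


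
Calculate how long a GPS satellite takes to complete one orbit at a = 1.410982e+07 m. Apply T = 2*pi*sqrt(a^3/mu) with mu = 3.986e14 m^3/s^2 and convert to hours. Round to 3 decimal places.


Step 1: a^3 / mu = 2.809082e+21 / 3.986e14 = 7.047371e+06
Step 2: sqrt(7.047371e+06) = 2654.6885 s
Step 3: T = 2*pi * 2654.6885 = 16679.9 s
Step 4: T in hours = 16679.9 / 3600 = 4.633 hours

4.633


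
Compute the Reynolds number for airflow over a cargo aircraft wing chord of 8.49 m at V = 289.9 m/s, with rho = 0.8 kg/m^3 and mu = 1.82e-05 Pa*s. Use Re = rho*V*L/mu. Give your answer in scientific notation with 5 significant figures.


Step 1: Numerator = rho * V * L = 0.8 * 289.9 * 8.49 = 1969.0008
Step 2: Re = 1969.0008 / 1.82e-05
Step 3: Re = 1.0819e+08

1.0819e+08


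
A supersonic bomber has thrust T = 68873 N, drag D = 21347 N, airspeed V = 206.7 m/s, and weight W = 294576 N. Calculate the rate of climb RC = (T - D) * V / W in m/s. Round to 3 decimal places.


Step 1: Excess thrust = T - D = 68873 - 21347 = 47526 N
Step 2: Excess power = 47526 * 206.7 = 9823624.2 W
Step 3: RC = 9823624.2 / 294576 = 33.348 m/s

33.348


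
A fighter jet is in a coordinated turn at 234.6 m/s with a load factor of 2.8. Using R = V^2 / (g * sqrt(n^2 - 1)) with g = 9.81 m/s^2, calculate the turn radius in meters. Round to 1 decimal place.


Step 1: V^2 = 234.6^2 = 55037.16
Step 2: n^2 - 1 = 2.8^2 - 1 = 6.84
Step 3: sqrt(6.84) = 2.615339
Step 4: R = 55037.16 / (9.81 * 2.615339) = 2145.2 m

2145.2


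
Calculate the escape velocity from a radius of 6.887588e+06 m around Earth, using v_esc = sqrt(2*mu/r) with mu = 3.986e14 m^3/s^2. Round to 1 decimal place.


Step 1: 2*mu/r = 2 * 3.986e14 / 6.887588e+06 = 115744437.6754
Step 2: v_esc = sqrt(115744437.6754) = 10758.5 m/s

10758.5


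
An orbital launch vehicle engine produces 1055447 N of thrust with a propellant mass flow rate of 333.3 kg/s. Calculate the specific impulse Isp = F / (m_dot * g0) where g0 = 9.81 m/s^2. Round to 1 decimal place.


Step 1: m_dot * g0 = 333.3 * 9.81 = 3269.67
Step 2: Isp = 1055447 / 3269.67 = 322.8 s

322.8


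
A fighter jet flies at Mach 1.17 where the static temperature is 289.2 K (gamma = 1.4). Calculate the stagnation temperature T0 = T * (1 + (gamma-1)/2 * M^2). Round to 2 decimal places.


Step 1: (gamma-1)/2 = 0.2
Step 2: M^2 = 1.3689
Step 3: 1 + 0.2 * 1.3689 = 1.27378
Step 4: T0 = 289.2 * 1.27378 = 368.38 K

368.38


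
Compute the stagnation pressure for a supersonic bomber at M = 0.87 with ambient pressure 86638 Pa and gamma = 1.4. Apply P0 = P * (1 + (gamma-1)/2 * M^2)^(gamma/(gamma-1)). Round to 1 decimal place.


Step 1: (gamma-1)/2 * M^2 = 0.2 * 0.7569 = 0.15138
Step 2: 1 + 0.15138 = 1.15138
Step 3: Exponent gamma/(gamma-1) = 3.5
Step 4: P0 = 86638 * 1.15138^3.5 = 141897.2 Pa

141897.2


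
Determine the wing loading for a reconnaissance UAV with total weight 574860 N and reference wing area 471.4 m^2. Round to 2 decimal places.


Step 1: Wing loading = W / S = 574860 / 471.4
Step 2: Wing loading = 1219.47 N/m^2

1219.47


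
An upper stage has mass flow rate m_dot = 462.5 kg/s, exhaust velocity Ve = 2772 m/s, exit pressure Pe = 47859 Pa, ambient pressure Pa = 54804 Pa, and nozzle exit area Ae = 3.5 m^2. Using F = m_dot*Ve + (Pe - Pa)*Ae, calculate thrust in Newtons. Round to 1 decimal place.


Step 1: Momentum thrust = m_dot * Ve = 462.5 * 2772 = 1282050.0 N
Step 2: Pressure thrust = (Pe - Pa) * Ae = (47859 - 54804) * 3.5 = -24307.5 N
Step 3: Total thrust F = 1282050.0 + -24307.5 = 1257742.5 N

1257742.5


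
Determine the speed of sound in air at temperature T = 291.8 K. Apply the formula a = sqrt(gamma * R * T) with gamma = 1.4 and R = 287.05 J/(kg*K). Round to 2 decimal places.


Step 1: gamma * R * T = 1.4 * 287.05 * 291.8 = 117265.666
Step 2: a = sqrt(117265.666) = 342.44 m/s

342.44


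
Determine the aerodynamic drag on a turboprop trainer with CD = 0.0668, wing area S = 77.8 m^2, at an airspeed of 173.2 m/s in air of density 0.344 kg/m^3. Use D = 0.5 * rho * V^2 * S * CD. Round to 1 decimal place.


Step 1: Dynamic pressure q = 0.5 * 0.344 * 173.2^2 = 5159.6973 Pa
Step 2: Drag D = q * S * CD = 5159.6973 * 77.8 * 0.0668
Step 3: D = 26815.2 N

26815.2


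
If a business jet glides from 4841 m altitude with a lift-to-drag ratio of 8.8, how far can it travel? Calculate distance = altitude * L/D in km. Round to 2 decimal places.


Step 1: Glide distance = altitude * L/D = 4841 * 8.8 = 42600.8 m
Step 2: Convert to km: 42600.8 / 1000 = 42.60 km

42.60


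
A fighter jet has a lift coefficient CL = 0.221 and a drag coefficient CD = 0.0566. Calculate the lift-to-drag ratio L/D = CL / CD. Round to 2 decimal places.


Step 1: L/D = CL / CD = 0.221 / 0.0566
Step 2: L/D = 3.90

3.90


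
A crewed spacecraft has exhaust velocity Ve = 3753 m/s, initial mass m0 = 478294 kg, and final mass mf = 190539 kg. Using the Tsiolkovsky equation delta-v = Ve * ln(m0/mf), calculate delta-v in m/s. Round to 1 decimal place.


Step 1: Mass ratio m0/mf = 478294 / 190539 = 2.510216
Step 2: ln(2.510216) = 0.920369
Step 3: delta-v = 3753 * 0.920369 = 3454.1 m/s

3454.1


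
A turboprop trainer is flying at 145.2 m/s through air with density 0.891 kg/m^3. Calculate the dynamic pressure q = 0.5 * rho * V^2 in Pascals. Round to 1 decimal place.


Step 1: V^2 = 145.2^2 = 21083.04
Step 2: q = 0.5 * 0.891 * 21083.04
Step 3: q = 9392.5 Pa

9392.5


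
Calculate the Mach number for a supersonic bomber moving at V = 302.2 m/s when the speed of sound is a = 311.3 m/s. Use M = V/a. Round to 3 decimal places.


Step 1: M = V / a = 302.2 / 311.3
Step 2: M = 0.971

0.971


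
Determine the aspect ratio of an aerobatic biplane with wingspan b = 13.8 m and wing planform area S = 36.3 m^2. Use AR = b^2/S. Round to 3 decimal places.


Step 1: b^2 = 13.8^2 = 190.44
Step 2: AR = 190.44 / 36.3 = 5.246

5.246


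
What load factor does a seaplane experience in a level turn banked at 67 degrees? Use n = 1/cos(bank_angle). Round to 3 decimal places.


Step 1: Convert 67 degrees to radians = 1.169371
Step 2: cos(67 deg) = 0.390731
Step 3: n = 1 / 0.390731 = 2.559

2.559


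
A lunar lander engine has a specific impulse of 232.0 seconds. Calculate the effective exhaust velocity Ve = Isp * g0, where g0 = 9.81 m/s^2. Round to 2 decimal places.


Step 1: Ve = Isp * g0 = 232.0 * 9.81
Step 2: Ve = 2275.92 m/s

2275.92


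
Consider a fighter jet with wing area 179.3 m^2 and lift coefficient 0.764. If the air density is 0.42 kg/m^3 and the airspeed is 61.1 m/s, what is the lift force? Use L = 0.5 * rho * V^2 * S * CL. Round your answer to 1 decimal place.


Step 1: Calculate dynamic pressure q = 0.5 * 0.42 * 61.1^2 = 0.5 * 0.42 * 3733.21 = 783.9741 Pa
Step 2: Multiply by wing area and lift coefficient: L = 783.9741 * 179.3 * 0.764
Step 3: L = 140566.5561 * 0.764 = 107392.8 N

107392.8


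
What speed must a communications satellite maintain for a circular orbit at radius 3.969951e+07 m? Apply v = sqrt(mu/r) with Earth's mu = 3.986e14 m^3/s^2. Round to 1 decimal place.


Step 1: mu / r = 3.986e14 / 3.969951e+07 = 10040426.1917
Step 2: v = sqrt(10040426.1917) = 3168.7 m/s

3168.7


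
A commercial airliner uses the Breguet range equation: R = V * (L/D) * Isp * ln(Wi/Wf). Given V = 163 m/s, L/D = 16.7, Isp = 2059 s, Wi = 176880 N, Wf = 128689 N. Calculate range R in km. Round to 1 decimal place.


Step 1: Coefficient = V * (L/D) * Isp = 163 * 16.7 * 2059 = 5604803.9 m
Step 2: Wi/Wf = 176880 / 128689 = 1.374476
Step 3: ln(1.374476) = 0.318073
Step 4: R = 5604803.9 * 0.318073 = 1782736.2 m = 1782.7 km

1782.7


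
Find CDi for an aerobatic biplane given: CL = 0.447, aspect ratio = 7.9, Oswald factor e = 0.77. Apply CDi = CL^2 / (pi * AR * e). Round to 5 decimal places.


Step 1: CL^2 = 0.447^2 = 0.199809
Step 2: pi * AR * e = 3.14159 * 7.9 * 0.77 = 19.110308
Step 3: CDi = 0.199809 / 19.110308 = 0.01046

0.01046


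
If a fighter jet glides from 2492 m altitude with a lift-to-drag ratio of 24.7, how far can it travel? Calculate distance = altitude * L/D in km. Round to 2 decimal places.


Step 1: Glide distance = altitude * L/D = 2492 * 24.7 = 61552.4 m
Step 2: Convert to km: 61552.4 / 1000 = 61.55 km

61.55


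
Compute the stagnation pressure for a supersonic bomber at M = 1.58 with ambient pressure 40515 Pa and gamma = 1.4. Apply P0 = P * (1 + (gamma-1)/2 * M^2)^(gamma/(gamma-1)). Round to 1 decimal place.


Step 1: (gamma-1)/2 * M^2 = 0.2 * 2.4964 = 0.49928
Step 2: 1 + 0.49928 = 1.49928
Step 3: Exponent gamma/(gamma-1) = 3.5
Step 4: P0 = 40515 * 1.49928^3.5 = 167188.1 Pa

167188.1


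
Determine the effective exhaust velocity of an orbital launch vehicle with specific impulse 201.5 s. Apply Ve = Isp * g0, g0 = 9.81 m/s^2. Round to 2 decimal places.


Step 1: Ve = Isp * g0 = 201.5 * 9.81
Step 2: Ve = 1976.72 m/s

1976.72


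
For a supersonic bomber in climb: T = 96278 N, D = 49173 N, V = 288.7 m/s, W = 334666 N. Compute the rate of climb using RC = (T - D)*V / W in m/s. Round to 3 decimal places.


Step 1: Excess thrust = T - D = 96278 - 49173 = 47105 N
Step 2: Excess power = 47105 * 288.7 = 13599213.5 W
Step 3: RC = 13599213.5 / 334666 = 40.635 m/s

40.635


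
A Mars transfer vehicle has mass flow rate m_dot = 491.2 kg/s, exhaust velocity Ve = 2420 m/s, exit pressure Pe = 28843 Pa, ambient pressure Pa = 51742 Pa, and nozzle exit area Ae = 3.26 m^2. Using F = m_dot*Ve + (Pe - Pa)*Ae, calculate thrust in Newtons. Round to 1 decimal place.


Step 1: Momentum thrust = m_dot * Ve = 491.2 * 2420 = 1188704.0 N
Step 2: Pressure thrust = (Pe - Pa) * Ae = (28843 - 51742) * 3.26 = -74650.74 N
Step 3: Total thrust F = 1188704.0 + -74650.74 = 1114053.3 N

1114053.3


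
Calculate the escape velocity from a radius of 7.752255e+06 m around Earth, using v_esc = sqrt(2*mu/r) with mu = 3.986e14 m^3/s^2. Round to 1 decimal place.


Step 1: 2*mu/r = 2 * 3.986e14 / 7.752255e+06 = 102834594.5793
Step 2: v_esc = sqrt(102834594.5793) = 10140.7 m/s

10140.7


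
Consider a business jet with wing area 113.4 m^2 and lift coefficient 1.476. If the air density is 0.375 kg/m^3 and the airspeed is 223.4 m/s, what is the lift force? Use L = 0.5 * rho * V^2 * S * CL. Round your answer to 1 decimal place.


Step 1: Calculate dynamic pressure q = 0.5 * 0.375 * 223.4^2 = 0.5 * 0.375 * 49907.56 = 9357.6675 Pa
Step 2: Multiply by wing area and lift coefficient: L = 9357.6675 * 113.4 * 1.476
Step 3: L = 1061159.4945 * 1.476 = 1566271.4 N

1566271.4


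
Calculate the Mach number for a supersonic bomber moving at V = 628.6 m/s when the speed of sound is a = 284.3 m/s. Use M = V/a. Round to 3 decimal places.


Step 1: M = V / a = 628.6 / 284.3
Step 2: M = 2.211

2.211


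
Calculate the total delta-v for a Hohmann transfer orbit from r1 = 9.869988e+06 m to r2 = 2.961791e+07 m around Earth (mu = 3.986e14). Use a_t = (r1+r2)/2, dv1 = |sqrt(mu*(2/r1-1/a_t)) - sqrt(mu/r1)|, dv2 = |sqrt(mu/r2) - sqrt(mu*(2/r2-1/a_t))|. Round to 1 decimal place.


Step 1: Transfer semi-major axis a_t = (9.869988e+06 + 2.961791e+07) / 2 = 1.974395e+07 m
Step 2: v1 (circular at r1) = sqrt(mu/r1) = 6354.92 m/s
Step 3: v_t1 = sqrt(mu*(2/r1 - 1/a_t)) = 7783.42 m/s
Step 4: dv1 = |7783.42 - 6354.92| = 1428.5 m/s
Step 5: v2 (circular at r2) = 3668.52 m/s, v_t2 = 2593.78 m/s
Step 6: dv2 = |3668.52 - 2593.78| = 1074.75 m/s
Step 7: Total delta-v = 1428.5 + 1074.75 = 2503.2 m/s

2503.2


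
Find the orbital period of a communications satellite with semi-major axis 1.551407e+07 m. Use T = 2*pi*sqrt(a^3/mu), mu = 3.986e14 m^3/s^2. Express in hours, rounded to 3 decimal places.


Step 1: a^3 / mu = 3.734025e+21 / 3.986e14 = 9.367850e+06
Step 2: sqrt(9.367850e+06) = 3060.6944 s
Step 3: T = 2*pi * 3060.6944 = 19230.91 s
Step 4: T in hours = 19230.91 / 3600 = 5.342 hours

5.342


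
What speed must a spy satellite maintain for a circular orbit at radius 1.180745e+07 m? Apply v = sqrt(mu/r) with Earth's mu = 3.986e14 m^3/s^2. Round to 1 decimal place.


Step 1: mu / r = 3.986e14 / 1.180745e+07 = 33758347.484
Step 2: v = sqrt(33758347.484) = 5810.2 m/s

5810.2


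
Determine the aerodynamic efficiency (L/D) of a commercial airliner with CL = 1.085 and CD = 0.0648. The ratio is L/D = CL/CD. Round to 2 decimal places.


Step 1: L/D = CL / CD = 1.085 / 0.0648
Step 2: L/D = 16.74

16.74


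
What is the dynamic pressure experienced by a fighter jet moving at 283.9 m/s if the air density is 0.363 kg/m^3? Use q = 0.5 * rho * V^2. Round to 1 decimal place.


Step 1: V^2 = 283.9^2 = 80599.21
Step 2: q = 0.5 * 0.363 * 80599.21
Step 3: q = 14628.8 Pa

14628.8


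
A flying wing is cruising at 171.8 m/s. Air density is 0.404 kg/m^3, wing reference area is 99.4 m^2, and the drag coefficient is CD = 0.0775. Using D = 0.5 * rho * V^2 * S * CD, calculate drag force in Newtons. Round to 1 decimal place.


Step 1: Dynamic pressure q = 0.5 * 0.404 * 171.8^2 = 5962.0785 Pa
Step 2: Drag D = q * S * CD = 5962.0785 * 99.4 * 0.0775
Step 3: D = 45928.9 N

45928.9


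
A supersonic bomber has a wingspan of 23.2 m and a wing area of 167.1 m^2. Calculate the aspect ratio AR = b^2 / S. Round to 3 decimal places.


Step 1: b^2 = 23.2^2 = 538.24
Step 2: AR = 538.24 / 167.1 = 3.221

3.221


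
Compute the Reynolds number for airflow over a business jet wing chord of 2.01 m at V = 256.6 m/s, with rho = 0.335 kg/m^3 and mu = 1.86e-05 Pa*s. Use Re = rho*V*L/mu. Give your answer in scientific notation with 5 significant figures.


Step 1: Numerator = rho * V * L = 0.335 * 256.6 * 2.01 = 172.78161
Step 2: Re = 172.78161 / 1.86e-05
Step 3: Re = 9.2893e+06

9.2893e+06


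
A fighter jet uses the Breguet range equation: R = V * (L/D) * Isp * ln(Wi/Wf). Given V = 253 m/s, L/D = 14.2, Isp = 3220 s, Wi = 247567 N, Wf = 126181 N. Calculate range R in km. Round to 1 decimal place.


Step 1: Coefficient = V * (L/D) * Isp = 253 * 14.2 * 3220 = 11568172.0 m
Step 2: Wi/Wf = 247567 / 126181 = 1.961999
Step 3: ln(1.961999) = 0.673964
Step 4: R = 11568172.0 * 0.673964 = 7796530.0 m = 7796.5 km

7796.5


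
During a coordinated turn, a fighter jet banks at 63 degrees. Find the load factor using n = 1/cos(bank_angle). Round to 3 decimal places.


Step 1: Convert 63 degrees to radians = 1.099557
Step 2: cos(63 deg) = 0.45399
Step 3: n = 1 / 0.45399 = 2.203

2.203


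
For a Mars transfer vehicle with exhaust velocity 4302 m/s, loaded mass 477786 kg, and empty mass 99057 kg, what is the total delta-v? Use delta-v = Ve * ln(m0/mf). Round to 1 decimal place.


Step 1: Mass ratio m0/mf = 477786 / 99057 = 4.823344
Step 2: ln(4.823344) = 1.573467
Step 3: delta-v = 4302 * 1.573467 = 6769.1 m/s

6769.1


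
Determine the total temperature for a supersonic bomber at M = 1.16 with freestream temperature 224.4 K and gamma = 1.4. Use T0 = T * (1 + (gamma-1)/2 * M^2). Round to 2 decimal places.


Step 1: (gamma-1)/2 = 0.2
Step 2: M^2 = 1.3456
Step 3: 1 + 0.2 * 1.3456 = 1.26912
Step 4: T0 = 224.4 * 1.26912 = 284.79 K

284.79


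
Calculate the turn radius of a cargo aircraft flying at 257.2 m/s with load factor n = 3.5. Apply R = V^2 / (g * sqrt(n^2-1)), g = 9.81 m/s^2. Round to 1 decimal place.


Step 1: V^2 = 257.2^2 = 66151.84
Step 2: n^2 - 1 = 3.5^2 - 1 = 11.25
Step 3: sqrt(11.25) = 3.354102
Step 4: R = 66151.84 / (9.81 * 3.354102) = 2010.5 m

2010.5


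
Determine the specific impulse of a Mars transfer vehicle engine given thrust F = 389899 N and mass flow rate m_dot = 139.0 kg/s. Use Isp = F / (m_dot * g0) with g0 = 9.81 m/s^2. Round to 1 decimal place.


Step 1: m_dot * g0 = 139.0 * 9.81 = 1363.59
Step 2: Isp = 389899 / 1363.59 = 285.9 s

285.9


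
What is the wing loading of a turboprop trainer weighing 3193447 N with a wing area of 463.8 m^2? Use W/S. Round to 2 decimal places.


Step 1: Wing loading = W / S = 3193447 / 463.8
Step 2: Wing loading = 6885.40 N/m^2

6885.40


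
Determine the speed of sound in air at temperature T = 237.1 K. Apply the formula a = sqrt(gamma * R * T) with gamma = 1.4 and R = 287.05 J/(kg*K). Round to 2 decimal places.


Step 1: gamma * R * T = 1.4 * 287.05 * 237.1 = 95283.377
Step 2: a = sqrt(95283.377) = 308.68 m/s

308.68


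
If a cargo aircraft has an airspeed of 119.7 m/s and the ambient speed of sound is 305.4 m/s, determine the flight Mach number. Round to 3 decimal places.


Step 1: M = V / a = 119.7 / 305.4
Step 2: M = 0.392

0.392


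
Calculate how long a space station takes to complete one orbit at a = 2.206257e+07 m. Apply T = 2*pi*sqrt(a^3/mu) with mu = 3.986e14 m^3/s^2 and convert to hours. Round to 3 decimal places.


Step 1: a^3 / mu = 1.073911e+22 / 3.986e14 = 2.694207e+07
Step 2: sqrt(2.694207e+07) = 5190.5754 s
Step 3: T = 2*pi * 5190.5754 = 32613.35 s
Step 4: T in hours = 32613.35 / 3600 = 9.059 hours

9.059


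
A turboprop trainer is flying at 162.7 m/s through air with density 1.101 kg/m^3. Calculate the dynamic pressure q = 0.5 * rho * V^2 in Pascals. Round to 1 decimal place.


Step 1: V^2 = 162.7^2 = 26471.29
Step 2: q = 0.5 * 1.101 * 26471.29
Step 3: q = 14572.4 Pa

14572.4


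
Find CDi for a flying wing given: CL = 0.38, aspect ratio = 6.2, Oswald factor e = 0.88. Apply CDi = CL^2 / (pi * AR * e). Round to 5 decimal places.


Step 1: CL^2 = 0.38^2 = 0.1444
Step 2: pi * AR * e = 3.14159 * 6.2 * 0.88 = 17.14053
Step 3: CDi = 0.1444 / 17.14053 = 0.00842

0.00842


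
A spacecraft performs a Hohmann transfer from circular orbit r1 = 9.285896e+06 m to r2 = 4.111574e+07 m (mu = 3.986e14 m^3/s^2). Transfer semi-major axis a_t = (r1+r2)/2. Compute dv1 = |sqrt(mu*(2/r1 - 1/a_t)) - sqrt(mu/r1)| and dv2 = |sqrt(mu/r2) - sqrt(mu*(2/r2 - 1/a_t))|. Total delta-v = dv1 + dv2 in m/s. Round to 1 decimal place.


Step 1: Transfer semi-major axis a_t = (9.285896e+06 + 4.111574e+07) / 2 = 2.520082e+07 m
Step 2: v1 (circular at r1) = sqrt(mu/r1) = 6551.74 m/s
Step 3: v_t1 = sqrt(mu*(2/r1 - 1/a_t)) = 8368.61 m/s
Step 4: dv1 = |8368.61 - 6551.74| = 1816.87 m/s
Step 5: v2 (circular at r2) = 3113.61 m/s, v_t2 = 1890.03 m/s
Step 6: dv2 = |3113.61 - 1890.03| = 1223.58 m/s
Step 7: Total delta-v = 1816.87 + 1223.58 = 3040.5 m/s

3040.5


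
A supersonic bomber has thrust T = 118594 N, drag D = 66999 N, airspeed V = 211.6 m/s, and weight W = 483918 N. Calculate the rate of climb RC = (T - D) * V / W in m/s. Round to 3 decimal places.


Step 1: Excess thrust = T - D = 118594 - 66999 = 51595 N
Step 2: Excess power = 51595 * 211.6 = 10917502.0 W
Step 3: RC = 10917502.0 / 483918 = 22.561 m/s

22.561


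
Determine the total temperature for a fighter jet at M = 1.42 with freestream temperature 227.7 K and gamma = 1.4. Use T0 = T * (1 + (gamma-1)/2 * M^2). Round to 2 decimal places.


Step 1: (gamma-1)/2 = 0.2
Step 2: M^2 = 2.0164
Step 3: 1 + 0.2 * 2.0164 = 1.40328
Step 4: T0 = 227.7 * 1.40328 = 319.53 K

319.53


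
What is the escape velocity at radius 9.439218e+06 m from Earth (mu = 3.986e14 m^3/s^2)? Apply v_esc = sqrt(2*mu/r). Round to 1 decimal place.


Step 1: 2*mu/r = 2 * 3.986e14 / 9.439218e+06 = 84456148.8039
Step 2: v_esc = sqrt(84456148.8039) = 9190.0 m/s

9190.0


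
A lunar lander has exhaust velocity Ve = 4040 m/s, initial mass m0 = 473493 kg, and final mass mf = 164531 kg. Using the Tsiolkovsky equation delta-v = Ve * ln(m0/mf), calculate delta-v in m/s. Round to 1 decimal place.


Step 1: Mass ratio m0/mf = 473493 / 164531 = 2.877835
Step 2: ln(2.877835) = 1.057038
Step 3: delta-v = 4040 * 1.057038 = 4270.4 m/s

4270.4


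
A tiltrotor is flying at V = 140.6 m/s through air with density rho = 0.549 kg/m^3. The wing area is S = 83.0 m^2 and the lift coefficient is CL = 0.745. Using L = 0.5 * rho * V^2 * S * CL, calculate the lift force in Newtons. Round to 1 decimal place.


Step 1: Calculate dynamic pressure q = 0.5 * 0.549 * 140.6^2 = 0.5 * 0.549 * 19768.36 = 5426.4148 Pa
Step 2: Multiply by wing area and lift coefficient: L = 5426.4148 * 83.0 * 0.745
Step 3: L = 450392.4301 * 0.745 = 335542.4 N

335542.4


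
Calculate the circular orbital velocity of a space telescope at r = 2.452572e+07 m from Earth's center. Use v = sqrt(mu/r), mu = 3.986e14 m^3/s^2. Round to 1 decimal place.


Step 1: mu / r = 3.986e14 / 2.452572e+07 = 16252326.1295
Step 2: v = sqrt(16252326.1295) = 4031.4 m/s

4031.4


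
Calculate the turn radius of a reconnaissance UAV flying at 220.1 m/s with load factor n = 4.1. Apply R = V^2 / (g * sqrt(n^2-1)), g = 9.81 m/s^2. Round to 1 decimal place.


Step 1: V^2 = 220.1^2 = 48444.01
Step 2: n^2 - 1 = 4.1^2 - 1 = 15.81
Step 3: sqrt(15.81) = 3.976179
Step 4: R = 48444.01 / (9.81 * 3.976179) = 1242.0 m

1242.0


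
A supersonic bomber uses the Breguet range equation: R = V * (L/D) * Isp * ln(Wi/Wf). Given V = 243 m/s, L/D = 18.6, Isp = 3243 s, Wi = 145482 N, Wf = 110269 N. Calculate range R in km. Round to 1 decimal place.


Step 1: Coefficient = V * (L/D) * Isp = 243 * 18.6 * 3243 = 14657711.4 m
Step 2: Wi/Wf = 145482 / 110269 = 1.319337
Step 3: ln(1.319337) = 0.27713
Step 4: R = 14657711.4 * 0.27713 = 4062084.7 m = 4062.1 km

4062.1


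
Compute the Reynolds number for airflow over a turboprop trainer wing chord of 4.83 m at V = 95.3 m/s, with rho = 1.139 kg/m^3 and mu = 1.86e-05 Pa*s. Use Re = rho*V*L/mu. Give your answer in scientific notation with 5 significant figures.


Step 1: Numerator = rho * V * L = 1.139 * 95.3 * 4.83 = 524.280561
Step 2: Re = 524.280561 / 1.86e-05
Step 3: Re = 2.8187e+07

2.8187e+07


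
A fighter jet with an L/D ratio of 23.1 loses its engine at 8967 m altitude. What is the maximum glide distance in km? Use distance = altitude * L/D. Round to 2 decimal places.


Step 1: Glide distance = altitude * L/D = 8967 * 23.1 = 207137.7 m
Step 2: Convert to km: 207137.7 / 1000 = 207.14 km

207.14


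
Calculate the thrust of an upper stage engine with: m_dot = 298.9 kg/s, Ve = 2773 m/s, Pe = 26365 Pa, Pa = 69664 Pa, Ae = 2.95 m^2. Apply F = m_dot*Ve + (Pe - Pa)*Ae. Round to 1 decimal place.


Step 1: Momentum thrust = m_dot * Ve = 298.9 * 2773 = 828849.7 N
Step 2: Pressure thrust = (Pe - Pa) * Ae = (26365 - 69664) * 2.95 = -127732.05 N
Step 3: Total thrust F = 828849.7 + -127732.05 = 701117.7 N

701117.7


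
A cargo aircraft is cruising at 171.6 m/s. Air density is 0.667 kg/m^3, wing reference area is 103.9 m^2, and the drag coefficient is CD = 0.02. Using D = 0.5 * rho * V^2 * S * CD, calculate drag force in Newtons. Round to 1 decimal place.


Step 1: Dynamic pressure q = 0.5 * 0.667 * 171.6^2 = 9820.4278 Pa
Step 2: Drag D = q * S * CD = 9820.4278 * 103.9 * 0.02
Step 3: D = 20406.8 N

20406.8


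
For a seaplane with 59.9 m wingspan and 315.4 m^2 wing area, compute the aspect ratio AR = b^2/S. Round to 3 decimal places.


Step 1: b^2 = 59.9^2 = 3588.01
Step 2: AR = 3588.01 / 315.4 = 11.376

11.376


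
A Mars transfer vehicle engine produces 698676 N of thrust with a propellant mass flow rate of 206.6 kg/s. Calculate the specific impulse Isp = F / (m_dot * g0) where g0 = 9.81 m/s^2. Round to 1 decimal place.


Step 1: m_dot * g0 = 206.6 * 9.81 = 2026.75
Step 2: Isp = 698676 / 2026.75 = 344.7 s

344.7


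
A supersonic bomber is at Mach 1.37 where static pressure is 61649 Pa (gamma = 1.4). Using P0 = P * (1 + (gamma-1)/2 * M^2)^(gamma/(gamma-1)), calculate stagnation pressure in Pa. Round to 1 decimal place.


Step 1: (gamma-1)/2 * M^2 = 0.2 * 1.8769 = 0.37538
Step 2: 1 + 0.37538 = 1.37538
Step 3: Exponent gamma/(gamma-1) = 3.5
Step 4: P0 = 61649 * 1.37538^3.5 = 188107.2 Pa

188107.2


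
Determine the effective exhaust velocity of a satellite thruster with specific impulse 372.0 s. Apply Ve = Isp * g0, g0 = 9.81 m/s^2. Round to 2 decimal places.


Step 1: Ve = Isp * g0 = 372.0 * 9.81
Step 2: Ve = 3649.32 m/s

3649.32


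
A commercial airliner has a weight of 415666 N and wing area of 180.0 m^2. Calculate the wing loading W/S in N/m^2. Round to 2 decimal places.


Step 1: Wing loading = W / S = 415666 / 180.0
Step 2: Wing loading = 2309.26 N/m^2

2309.26


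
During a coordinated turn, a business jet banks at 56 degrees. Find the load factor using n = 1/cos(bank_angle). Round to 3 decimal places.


Step 1: Convert 56 degrees to radians = 0.977384
Step 2: cos(56 deg) = 0.559193
Step 3: n = 1 / 0.559193 = 1.788

1.788


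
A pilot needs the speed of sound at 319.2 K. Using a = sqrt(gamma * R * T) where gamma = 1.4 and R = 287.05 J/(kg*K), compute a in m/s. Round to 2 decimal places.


Step 1: gamma * R * T = 1.4 * 287.05 * 319.2 = 128276.904
Step 2: a = sqrt(128276.904) = 358.16 m/s

358.16


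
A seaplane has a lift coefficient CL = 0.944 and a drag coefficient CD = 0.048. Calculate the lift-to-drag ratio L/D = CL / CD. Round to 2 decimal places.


Step 1: L/D = CL / CD = 0.944 / 0.048
Step 2: L/D = 19.67

19.67


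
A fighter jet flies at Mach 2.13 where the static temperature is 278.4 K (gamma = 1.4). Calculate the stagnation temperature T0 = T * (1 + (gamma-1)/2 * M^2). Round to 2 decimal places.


Step 1: (gamma-1)/2 = 0.2
Step 2: M^2 = 4.5369
Step 3: 1 + 0.2 * 4.5369 = 1.90738
Step 4: T0 = 278.4 * 1.90738 = 531.01 K

531.01


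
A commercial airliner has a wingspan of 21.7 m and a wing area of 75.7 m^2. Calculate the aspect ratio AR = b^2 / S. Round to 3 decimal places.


Step 1: b^2 = 21.7^2 = 470.89
Step 2: AR = 470.89 / 75.7 = 6.220

6.220


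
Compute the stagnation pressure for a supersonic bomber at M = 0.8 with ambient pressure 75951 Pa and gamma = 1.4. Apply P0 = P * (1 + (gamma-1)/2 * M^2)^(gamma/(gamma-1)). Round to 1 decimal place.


Step 1: (gamma-1)/2 * M^2 = 0.2 * 0.64 = 0.128
Step 2: 1 + 0.128 = 1.128
Step 3: Exponent gamma/(gamma-1) = 3.5
Step 4: P0 = 75951 * 1.128^3.5 = 115775.1 Pa

115775.1


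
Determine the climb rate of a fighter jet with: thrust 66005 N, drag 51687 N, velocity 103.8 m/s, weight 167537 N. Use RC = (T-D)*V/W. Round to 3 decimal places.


Step 1: Excess thrust = T - D = 66005 - 51687 = 14318 N
Step 2: Excess power = 14318 * 103.8 = 1486208.4 W
Step 3: RC = 1486208.4 / 167537 = 8.871 m/s

8.871


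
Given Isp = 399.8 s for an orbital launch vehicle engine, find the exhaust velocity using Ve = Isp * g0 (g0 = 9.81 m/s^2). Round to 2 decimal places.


Step 1: Ve = Isp * g0 = 399.8 * 9.81
Step 2: Ve = 3922.04 m/s

3922.04


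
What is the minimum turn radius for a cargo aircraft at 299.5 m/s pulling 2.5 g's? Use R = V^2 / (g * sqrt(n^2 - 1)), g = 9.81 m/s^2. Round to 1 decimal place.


Step 1: V^2 = 299.5^2 = 89700.25
Step 2: n^2 - 1 = 2.5^2 - 1 = 5.25
Step 3: sqrt(5.25) = 2.291288
Step 4: R = 89700.25 / (9.81 * 2.291288) = 3990.7 m

3990.7


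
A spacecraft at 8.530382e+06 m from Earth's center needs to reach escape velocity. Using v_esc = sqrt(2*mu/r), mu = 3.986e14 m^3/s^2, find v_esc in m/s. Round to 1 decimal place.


Step 1: 2*mu/r = 2 * 3.986e14 / 8.530382e+06 = 93454197.0102
Step 2: v_esc = sqrt(93454197.0102) = 9667.2 m/s

9667.2


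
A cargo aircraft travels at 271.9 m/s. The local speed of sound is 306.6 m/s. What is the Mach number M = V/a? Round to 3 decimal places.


Step 1: M = V / a = 271.9 / 306.6
Step 2: M = 0.887

0.887


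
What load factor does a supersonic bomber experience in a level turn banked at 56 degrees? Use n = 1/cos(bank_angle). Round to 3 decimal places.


Step 1: Convert 56 degrees to radians = 0.977384
Step 2: cos(56 deg) = 0.559193
Step 3: n = 1 / 0.559193 = 1.788

1.788


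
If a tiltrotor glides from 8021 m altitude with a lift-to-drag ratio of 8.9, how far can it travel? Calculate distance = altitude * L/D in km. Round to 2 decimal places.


Step 1: Glide distance = altitude * L/D = 8021 * 8.9 = 71386.9 m
Step 2: Convert to km: 71386.9 / 1000 = 71.39 km

71.39


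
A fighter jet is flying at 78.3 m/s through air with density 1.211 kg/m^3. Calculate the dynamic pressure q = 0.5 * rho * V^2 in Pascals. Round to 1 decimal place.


Step 1: V^2 = 78.3^2 = 6130.89
Step 2: q = 0.5 * 1.211 * 6130.89
Step 3: q = 3712.3 Pa

3712.3


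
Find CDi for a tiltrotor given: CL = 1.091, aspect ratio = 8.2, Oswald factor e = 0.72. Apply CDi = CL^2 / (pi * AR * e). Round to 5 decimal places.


Step 1: CL^2 = 1.091^2 = 1.190281
Step 2: pi * AR * e = 3.14159 * 8.2 * 0.72 = 18.547963
Step 3: CDi = 1.190281 / 18.547963 = 0.06417

0.06417


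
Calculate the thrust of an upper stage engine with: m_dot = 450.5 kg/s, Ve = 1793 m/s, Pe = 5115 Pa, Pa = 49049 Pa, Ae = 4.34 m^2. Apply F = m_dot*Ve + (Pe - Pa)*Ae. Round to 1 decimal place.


Step 1: Momentum thrust = m_dot * Ve = 450.5 * 1793 = 807746.5 N
Step 2: Pressure thrust = (Pe - Pa) * Ae = (5115 - 49049) * 4.34 = -190673.56 N
Step 3: Total thrust F = 807746.5 + -190673.56 = 617072.9 N

617072.9


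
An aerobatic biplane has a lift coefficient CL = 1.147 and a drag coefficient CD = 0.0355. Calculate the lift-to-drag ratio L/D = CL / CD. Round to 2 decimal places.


Step 1: L/D = CL / CD = 1.147 / 0.0355
Step 2: L/D = 32.31

32.31


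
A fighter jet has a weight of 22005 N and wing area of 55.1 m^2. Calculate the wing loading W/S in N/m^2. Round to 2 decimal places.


Step 1: Wing loading = W / S = 22005 / 55.1
Step 2: Wing loading = 399.36 N/m^2

399.36


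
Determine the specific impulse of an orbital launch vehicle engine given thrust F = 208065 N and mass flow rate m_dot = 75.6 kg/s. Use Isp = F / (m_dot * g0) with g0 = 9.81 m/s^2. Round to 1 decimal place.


Step 1: m_dot * g0 = 75.6 * 9.81 = 741.64
Step 2: Isp = 208065 / 741.64 = 280.5 s

280.5


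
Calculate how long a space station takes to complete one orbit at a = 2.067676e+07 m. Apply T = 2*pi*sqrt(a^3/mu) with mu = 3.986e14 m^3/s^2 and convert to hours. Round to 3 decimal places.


Step 1: a^3 / mu = 8.839902e+21 / 3.986e14 = 2.217738e+07
Step 2: sqrt(2.217738e+07) = 4709.2862 s
Step 3: T = 2*pi * 4709.2862 = 29589.32 s
Step 4: T in hours = 29589.32 / 3600 = 8.219 hours

8.219


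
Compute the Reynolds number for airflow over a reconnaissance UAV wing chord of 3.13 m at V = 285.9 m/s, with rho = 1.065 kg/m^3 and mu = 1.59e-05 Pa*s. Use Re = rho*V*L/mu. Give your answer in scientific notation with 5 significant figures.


Step 1: Numerator = rho * V * L = 1.065 * 285.9 * 3.13 = 953.033355
Step 2: Re = 953.033355 / 1.59e-05
Step 3: Re = 5.9939e+07

5.9939e+07
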